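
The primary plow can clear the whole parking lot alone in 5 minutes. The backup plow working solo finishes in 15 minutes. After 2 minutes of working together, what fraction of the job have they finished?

8/15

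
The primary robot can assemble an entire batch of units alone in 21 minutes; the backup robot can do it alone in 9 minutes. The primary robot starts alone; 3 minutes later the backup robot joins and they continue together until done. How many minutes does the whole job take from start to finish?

42/5 minutes

In 3 minutes the primary robot does 3/21 = 1/7 of the job, leaving 6/7.
The primary robot and the backup robot together work at 10/63 per minute, so finishing takes 6/7 ÷ 10/63 = 27/5 minutes.
Total time = 3 + 27/5 = 42/5 minutes.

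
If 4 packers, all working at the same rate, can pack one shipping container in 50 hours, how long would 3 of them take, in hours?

Total work is 4·50 = 200 packer-hours.
With 3 packers: 200/3 hours.

200/3 hours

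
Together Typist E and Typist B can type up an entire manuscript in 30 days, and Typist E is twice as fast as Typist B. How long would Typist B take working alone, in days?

Let Typist B's rate be r; then Typist E's rate is 2r, so together (2 + 1)r = 3r = 1/30.
Thus r = 1/90 per day.
Typist B alone: 90 days; Typist E alone: 45 days.

90 days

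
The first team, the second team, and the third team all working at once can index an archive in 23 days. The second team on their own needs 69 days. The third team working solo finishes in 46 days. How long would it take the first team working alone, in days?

138 days

Combined rate is 1/23 per day.
Known contribution: 1/69 + 1/46 = (2 + 3)/138 = 5/138 per day.
So the first team's rate is 1/23 − 5/138 = 1/138, meaning 138 days alone.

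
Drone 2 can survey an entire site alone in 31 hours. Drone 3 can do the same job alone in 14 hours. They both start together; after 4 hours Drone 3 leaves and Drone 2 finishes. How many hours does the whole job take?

In the first 4 hours the combined rate is 45/434, so 90/217 of the job is done, leaving 127/217.
After Drone 3 leaves the rate is 1/31 per hour; the remaining 127/217 takes 127/7 hours.
Total = 4 + 127/7 = 155/7 hours.

155/7 hours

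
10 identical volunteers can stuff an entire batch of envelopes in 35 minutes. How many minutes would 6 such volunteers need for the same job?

Total work is 10·35 = 350 volunteer-minutes.
With 6 volunteers: 350/6 = 175/3 minutes.

175/3 minutes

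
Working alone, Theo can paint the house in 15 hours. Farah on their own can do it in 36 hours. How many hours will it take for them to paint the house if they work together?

With two workers the combined time is the product over the sum: 15·36/(15+36) = 540/51 = 180/17 hours.

180/17 hours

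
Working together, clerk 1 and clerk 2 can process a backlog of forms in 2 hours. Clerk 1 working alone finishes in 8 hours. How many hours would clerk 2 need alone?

Combined rate is 1/2 per hour.
Known contribution: 1/8 per hour.
So clerk 2's rate is 1/2 − 1/8 = 3/8, meaning 8/3 hours alone.

8/3 hours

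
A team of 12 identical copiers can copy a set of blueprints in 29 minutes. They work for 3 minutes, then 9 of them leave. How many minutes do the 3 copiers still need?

104 minutes

One copier does 1/348 of the job per minute.
After 3 minutes with 12 copiers, 3/29 is done (26/29 left).
With 3 copiers the rate is 3/348 = 1/116, so the rest takes 26/29 ÷ 1/116 = 104 minutes.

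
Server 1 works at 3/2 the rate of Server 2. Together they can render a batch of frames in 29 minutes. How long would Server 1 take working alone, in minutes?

Let Server 2's rate be r; then Server 1's rate is (3/2)r, so together (3/2 + 1)r = (5/2)r = 1/29.
Thus r = 2/145 per minute.
Server 2 alone: 145/2 minutes; Server 1 alone: 145/3 minutes.

145/3 minutes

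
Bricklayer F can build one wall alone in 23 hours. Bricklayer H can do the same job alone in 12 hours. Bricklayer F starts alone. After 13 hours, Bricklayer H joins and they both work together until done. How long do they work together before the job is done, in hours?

In the first 13 hours Bricklayer F alone does 13/23 of the job, leaving 10/23.
Once everyone is working, combined rate: 1/23 + 1/12 = (12 + 23)/276 = 35/276 per hour.
Remaining 10/23 at 35/276 per hour takes 24/7 hours.

24/7 hours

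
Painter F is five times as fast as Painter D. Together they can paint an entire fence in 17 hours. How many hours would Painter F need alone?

102/5 hours

Let Painter D's rate be r; then Painter F's rate is 5r, so together (5 + 1)r = 6r = 1/17.
Thus r = 1/102 per hour.
Painter D alone: 102 hours; Painter F alone: 102/5 hours.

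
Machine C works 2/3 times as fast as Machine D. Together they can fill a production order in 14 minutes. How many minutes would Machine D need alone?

70/3 minutes

Let Machine D's rate be r; then Machine C's rate is (2/3)r, so together (2/3 + 1)r = (5/3)r = 1/14.
Thus r = 3/70 per minute.
Machine D alone: 70/3 minutes; Machine C alone: 35 minutes.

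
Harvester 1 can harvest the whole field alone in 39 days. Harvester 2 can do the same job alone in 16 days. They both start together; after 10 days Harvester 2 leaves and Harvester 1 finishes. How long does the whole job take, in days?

In the first 10 days the combined rate is 55/624, so 275/312 of the job is done, leaving 37/312.
After Harvester 2 leaves the rate is 1/39 per day; the remaining 37/312 takes 37/8 days.
Total = 10 + 37/8 = 117/8 days.

117/8 days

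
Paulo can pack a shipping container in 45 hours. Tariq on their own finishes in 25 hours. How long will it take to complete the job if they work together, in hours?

225/14 hours

Combined rate: 1/45 + 1/25 = (5 + 9)/225 = 14/225 per hour.
Time = 1 ÷ (14/225) = 225/14 hours.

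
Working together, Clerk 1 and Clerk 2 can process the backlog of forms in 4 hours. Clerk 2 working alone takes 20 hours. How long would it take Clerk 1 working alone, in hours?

Combined rate is 1/4 per hour.
Known contribution: 1/20 per hour.
So Clerk 1's rate is 1/4 − 1/20 = 1/5, meaning 5 hours alone.

5 hours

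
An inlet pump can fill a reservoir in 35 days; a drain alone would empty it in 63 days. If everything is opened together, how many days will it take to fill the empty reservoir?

Net rate = 1/35 − 1/63 = (9 − 5)/315 = 4/315 per day.
Filling time = 1 ÷ (4/315) = 315/4 days.

315/4 days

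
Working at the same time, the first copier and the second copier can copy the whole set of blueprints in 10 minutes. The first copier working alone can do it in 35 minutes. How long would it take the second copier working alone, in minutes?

14 minutes

Combined rate is 1/10 per minute.
Known contribution: 1/35 per minute.
So the second copier's rate is 1/10 − 1/35 = 1/14, meaning 14 minutes alone.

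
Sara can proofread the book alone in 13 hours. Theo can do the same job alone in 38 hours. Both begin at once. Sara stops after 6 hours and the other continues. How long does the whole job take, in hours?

In the first 6 hours the combined rate is 51/494, so 153/247 of the job is done, leaving 94/247.
After Sara leaves the rate is 1/38 per hour; the remaining 94/247 takes 188/13 hours.
Total = 6 + 188/13 = 266/13 hours.

266/13 hours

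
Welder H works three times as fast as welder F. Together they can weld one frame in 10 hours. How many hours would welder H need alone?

Let welder F's rate be r; then welder H's rate is 3r, so together (3 + 1)r = 4r = 1/10.
Thus r = 1/40 per hour.
Welder F alone: 40 hours; welder H alone: 40/3 hours.

40/3 hours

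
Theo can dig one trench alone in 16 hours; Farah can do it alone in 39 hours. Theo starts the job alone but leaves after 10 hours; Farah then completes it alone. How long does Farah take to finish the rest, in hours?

117/8 hours

In 10 hours Theo does 10/16 = 5/8 of the job, leaving 3/8.
Farah works at 1/39 per hour, so finishing takes 3/8 ÷ 1/39 = 117/8 hours.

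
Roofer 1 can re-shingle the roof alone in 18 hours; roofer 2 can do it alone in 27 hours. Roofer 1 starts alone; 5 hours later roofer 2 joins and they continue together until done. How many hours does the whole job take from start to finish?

In 5 hours roofer 1 does 5/18 of the job, leaving 13/18.
Roofer 1 and roofer 2 together work at 5/54 per hour, so finishing takes 13/18 ÷ 5/54 = 39/5 hours.
Total time = 5 + 39/5 = 64/5 hours.

64/5 hours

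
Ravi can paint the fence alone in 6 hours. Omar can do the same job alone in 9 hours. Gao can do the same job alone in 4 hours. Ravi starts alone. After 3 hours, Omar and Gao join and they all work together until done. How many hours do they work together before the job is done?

In the first 3 hours Ravi alone does 3/6 = 1/2 of the job, leaving 1/2.
Once everyone is working, combined rate: 1/6 + 1/9 + 1/4 = (6 + 4 + 9)/36 = 19/36 per hour.
Remaining 1/2 at 19/36 per hour takes 18/19 hours.

18/19 hours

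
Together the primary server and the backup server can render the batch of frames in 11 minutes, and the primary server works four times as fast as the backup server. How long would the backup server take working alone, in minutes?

55 minutes

Let the backup server's rate be r; then the primary server's rate is 4r, so together (4 + 1)r = 5r = 1/11.
Thus r = 1/55 per minute.
The backup server alone: 55 minutes; the primary server alone: 55/4 minutes.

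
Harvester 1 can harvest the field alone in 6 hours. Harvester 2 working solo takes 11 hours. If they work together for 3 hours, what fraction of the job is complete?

17/22

Combined rate: 1/6 + 1/11 = (11 + 6)/66 = 17/66 per hour.
In 3 hours they complete 3·17/66 = 17/22 of the job.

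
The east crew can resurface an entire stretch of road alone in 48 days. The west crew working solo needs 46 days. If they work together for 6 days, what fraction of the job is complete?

Combined rate: 1/48 + 1/46 = (23 + 24)/1104 = 47/1104 per day.
In 6 days they complete 6·47/1104 = 47/184 of the job.

47/184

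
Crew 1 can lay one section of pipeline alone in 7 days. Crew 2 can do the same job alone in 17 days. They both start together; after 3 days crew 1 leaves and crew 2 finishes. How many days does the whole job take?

In the first 3 days the combined rate is 24/119, so 72/119 of the job is done, leaving 47/119.
After crew 1 leaves the rate is 1/17 per day; the remaining 47/119 takes 47/7 days.
Total = 3 + 47/7 = 68/7 days.

68/7 days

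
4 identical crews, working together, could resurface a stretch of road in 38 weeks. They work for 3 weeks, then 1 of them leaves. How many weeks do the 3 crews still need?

140/3 weeks

One crew does 1/152 of the job per week.
After 3 weeks with 4 crews, 3/38 is done (35/38 left).
With 3 crews the rate is 3/152, so the rest takes 35/38 ÷ 3/152 = 140/3 weeks.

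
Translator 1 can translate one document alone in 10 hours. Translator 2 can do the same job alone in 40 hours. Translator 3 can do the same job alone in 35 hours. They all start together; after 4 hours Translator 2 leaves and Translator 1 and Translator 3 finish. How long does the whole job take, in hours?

7 hours

In the first 4 hours the combined rate is 43/280, so 43/70 of the job is done, leaving 27/70.
After Translator 2 leaves the rate is 9/70 per hour; the remaining 27/70 takes 3 hours.
Total = 4 + 3 = 7 hours.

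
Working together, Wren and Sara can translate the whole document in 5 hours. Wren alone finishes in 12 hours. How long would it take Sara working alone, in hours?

60/7 hours

Combined rate is 1/5 per hour.
Known contribution: 1/12 per hour.
So Sara's rate is 1/5 − 1/12 = 7/60, meaning 60/7 hours alone.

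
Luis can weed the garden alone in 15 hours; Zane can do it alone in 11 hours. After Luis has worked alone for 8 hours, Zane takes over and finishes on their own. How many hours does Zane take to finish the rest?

In 8 hours Luis does 8/15 of the job, leaving 7/15.
Zane works at 1/11 per hour, so finishing takes 7/15 ÷ 1/11 = 77/15 hours.

77/15 hours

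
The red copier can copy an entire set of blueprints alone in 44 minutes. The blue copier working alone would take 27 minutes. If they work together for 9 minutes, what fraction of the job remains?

Combined rate: 1/44 + 1/27 = (27 + 44)/1188 = 71/1188 per minute.
In 9 minutes they complete 9·71/1188 = 71/132 of the job.
So 61/132 remains.

61/132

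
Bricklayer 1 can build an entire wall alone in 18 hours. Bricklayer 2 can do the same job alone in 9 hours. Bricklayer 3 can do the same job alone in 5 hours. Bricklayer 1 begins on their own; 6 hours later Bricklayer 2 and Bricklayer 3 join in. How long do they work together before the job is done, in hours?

In the first 6 hours Bricklayer 1 alone does 6/18 = 1/3 of the job, leaving 2/3.
Once everyone is working, combined rate: 1/18 + 1/9 + 1/5 = (5 + 10 + 18)/90 = 33/90 = 11/30 per hour.
Remaining 2/3 at 11/30 per hour takes 20/11 hours.

20/11 hours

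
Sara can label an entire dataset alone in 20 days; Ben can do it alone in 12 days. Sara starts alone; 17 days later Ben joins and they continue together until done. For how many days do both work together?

9/8 days

In 17 days Sara does 17/20 of the job, leaving 3/20.
Sara and Ben together work at 2/15 per day, so finishing takes 3/20 ÷ 2/15 = 9/8 days.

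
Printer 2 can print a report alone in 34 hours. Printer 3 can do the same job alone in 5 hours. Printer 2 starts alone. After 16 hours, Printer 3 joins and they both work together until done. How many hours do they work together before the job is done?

In the first 16 hours Printer 2 alone does 16/34 = 8/17 of the job, leaving 9/17.
Once everyone is working, combined rate: 1/34 + 1/5 = (5 + 34)/170 = 39/170 per hour.
Remaining 9/17 at 39/170 per hour takes 30/13 hours.

30/13 hours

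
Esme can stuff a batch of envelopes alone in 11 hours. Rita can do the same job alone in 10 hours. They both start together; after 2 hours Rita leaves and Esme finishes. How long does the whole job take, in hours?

In the first 2 hours the combined rate is 21/110, so 21/55 of the job is done, leaving 34/55.
After Rita leaves the rate is 1/11 per hour; the remaining 34/55 takes 34/5 hours.
Total = 2 + 34/5 = 44/5 hours.

44/5 hours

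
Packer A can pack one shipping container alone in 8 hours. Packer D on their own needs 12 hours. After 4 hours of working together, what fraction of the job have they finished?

5/6

Combined rate: 1/8 + 1/12 = (3 + 2)/24 = 5/24 per hour.
In 4 hours they complete 4·5/24 = 5/6 of the job.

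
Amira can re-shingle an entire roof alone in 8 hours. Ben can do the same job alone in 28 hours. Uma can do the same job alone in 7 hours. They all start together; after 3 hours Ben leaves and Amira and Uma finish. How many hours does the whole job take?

In the first 3 hours the combined rate is 17/56, so 51/56 of the job is done, leaving 5/56.
After Ben leaves the rate is 15/56 per hour; the remaining 5/56 takes 1/3 hours.
Total = 3 + 1/3 = 10/3 hours.

10/3 hours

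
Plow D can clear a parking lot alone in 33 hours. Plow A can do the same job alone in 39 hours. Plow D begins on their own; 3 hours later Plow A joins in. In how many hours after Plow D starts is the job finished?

77/4 hours

In the first 3 hours Plow D alone does 3/33 = 1/11 of the job, leaving 10/11.
Once everyone is working, combined rate: 1/33 + 1/39 = (13 + 11)/429 = 24/429 = 8/143 per hour.
Remaining 10/11 at 8/143 per hour takes 65/4 hours.
Total from the start = 3 + 65/4 = 77/4 hours.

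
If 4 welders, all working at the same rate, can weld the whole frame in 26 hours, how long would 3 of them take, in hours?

Total work is 4·26 = 104 welder-hours.
With 3 welders: 104/3 hours.

104/3 hours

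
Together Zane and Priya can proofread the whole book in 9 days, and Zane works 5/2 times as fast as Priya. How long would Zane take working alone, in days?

Let Priya's rate be r; then Zane's rate is (5/2)r, so together (5/2 + 1)r = (7/2)r = 1/9.
Thus r = 2/63 per day.
Priya alone: 63/2 days; Zane alone: 63/5 days.

63/5 days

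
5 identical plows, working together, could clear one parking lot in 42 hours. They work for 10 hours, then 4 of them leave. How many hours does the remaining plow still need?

One plow does 1/210 of the job per hour.
After 10 hours with 5 plows, 5/21 is done (16/21 left).
With 1 plow the rate is 1/210, so the rest takes 16/21 ÷ 1/210 = 160 hours.

160 hours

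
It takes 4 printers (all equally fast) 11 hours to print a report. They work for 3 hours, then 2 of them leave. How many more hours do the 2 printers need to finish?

One printer does 1/44 of the job per hour.
After 3 hours with 4 printers, 3/11 is done (8/11 left).
With 2 printers the rate is 2/44 = 1/22, so the rest takes 8/11 ÷ 1/22 = 16 hours.

16 hours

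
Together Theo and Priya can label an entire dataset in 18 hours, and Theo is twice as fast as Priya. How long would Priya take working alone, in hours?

Let Priya's rate be r; then Theo's rate is 2r, so together (2 + 1)r = 3r = 1/18.
Thus r = 1/54 per hour.
Priya alone: 54 hours; Theo alone: 27 hours.

54 hours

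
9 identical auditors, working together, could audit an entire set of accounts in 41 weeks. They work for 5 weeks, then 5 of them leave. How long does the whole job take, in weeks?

One auditor does 1/369 of the job per week.
After 5 weeks with 9 auditors, 5/41 is done (36/41 left).
With 4 auditors the rate is 4/369, so the rest takes 36/41 ÷ 4/369 = 81 weeks.
Total = 5 + 81 = 86 weeks.

86 weeks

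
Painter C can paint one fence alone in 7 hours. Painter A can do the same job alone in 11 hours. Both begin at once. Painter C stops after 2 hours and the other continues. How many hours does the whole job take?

In the first 2 hours the combined rate is 18/77, so 36/77 of the job is done, leaving 41/77.
After Painter C leaves the rate is 1/11 per hour; the remaining 41/77 takes 41/7 hours.
Total = 2 + 41/7 = 55/7 hours.

55/7 hours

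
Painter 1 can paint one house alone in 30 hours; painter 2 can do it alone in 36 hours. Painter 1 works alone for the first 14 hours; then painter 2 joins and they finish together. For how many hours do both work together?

96/11 hours

In 14 hours painter 1 does 14/30 = 7/15 of the job, leaving 8/15.
Painter 1 and painter 2 together work at 11/180 per hour, so finishing takes 8/15 ÷ 11/180 = 96/11 hours.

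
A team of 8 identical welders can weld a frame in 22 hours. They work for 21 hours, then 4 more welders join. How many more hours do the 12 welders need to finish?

One welder does 1/176 of the job per hour.
After 21 hours with 8 welders, 21/22 is done (1/22 left).
With 12 welders the rate is 12/176 = 3/44, so the rest takes 1/22 ÷ 3/44 = 2/3 hours.

2/3 hours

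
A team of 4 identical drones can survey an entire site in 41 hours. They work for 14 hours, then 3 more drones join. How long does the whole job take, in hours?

One drone does 1/164 of the job per hour.
After 14 hours with 4 drones, 14/41 is done (27/41 left).
With 7 drones the rate is 7/164, so the rest takes 27/41 ÷ 7/164 = 108/7 hours.
Total = 14 + 108/7 = 206/7 hours.

206/7 hours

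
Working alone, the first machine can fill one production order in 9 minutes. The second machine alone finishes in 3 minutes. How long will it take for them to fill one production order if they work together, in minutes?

9/4 minutes

Combined rate: 1/9 + 1/3 = (1 + 3)/9 = 4/9 per minute.
Time = 1 ÷ (4/9) = 9/4 minutes.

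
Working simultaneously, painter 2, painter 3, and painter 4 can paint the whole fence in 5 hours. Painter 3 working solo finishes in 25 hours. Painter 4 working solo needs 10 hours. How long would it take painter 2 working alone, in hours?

Combined rate is 1/5 per hour.
Known contribution: 1/25 + 1/10 = (2 + 5)/50 = 7/50 per hour.
So painter 2's rate is 1/5 − 7/50 = 3/50, meaning 50/3 hours alone.

50/3 hours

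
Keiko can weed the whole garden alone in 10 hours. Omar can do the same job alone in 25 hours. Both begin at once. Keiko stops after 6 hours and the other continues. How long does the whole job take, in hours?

10 hours

In the first 6 hours the combined rate is 7/50, so 21/25 of the job is done, leaving 4/25.
After Keiko leaves the rate is 1/25 per hour; the remaining 4/25 takes 4 hours.
Total = 6 + 4 = 10 hours.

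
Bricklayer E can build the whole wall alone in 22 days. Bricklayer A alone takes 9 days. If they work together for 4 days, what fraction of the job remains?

37/99

Combined rate: 1/22 + 1/9 = (9 + 22)/198 = 31/198 per day.
In 4 days they complete 4·31/198 = 62/99 of the job.
So 37/99 remains.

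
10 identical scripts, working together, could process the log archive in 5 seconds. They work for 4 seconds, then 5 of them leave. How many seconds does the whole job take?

6 seconds

One script does 1/50 of the job per second.
After 4 seconds with 10 scripts, 4/5 is done (1/5 left).
With 5 scripts the rate is 5/50 = 1/10, so the rest takes 1/5 ÷ 1/10 = 2 seconds.
Total = 4 + 2 = 6 seconds.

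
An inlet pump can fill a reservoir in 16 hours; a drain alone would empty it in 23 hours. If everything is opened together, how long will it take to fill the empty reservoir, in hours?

368/7 hours

Net rate = 1/16 − 1/23 = (23 − 16)/368 = 7/368 per hour.
Filling time = 1 ÷ (7/368) = 368/7 hours.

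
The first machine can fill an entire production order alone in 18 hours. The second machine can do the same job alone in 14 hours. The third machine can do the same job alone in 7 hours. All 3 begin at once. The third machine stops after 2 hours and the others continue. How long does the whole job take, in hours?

45/8 hours

In the first 2 hours the combined rate is 17/63, so 34/63 of the job is done, leaving 29/63.
After the third machine leaves the rate is 8/63 per hour; the remaining 29/63 takes 29/8 hours.
Total = 2 + 29/8 = 45/8 hours.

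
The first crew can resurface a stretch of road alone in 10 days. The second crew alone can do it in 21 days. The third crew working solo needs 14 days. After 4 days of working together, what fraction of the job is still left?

13/105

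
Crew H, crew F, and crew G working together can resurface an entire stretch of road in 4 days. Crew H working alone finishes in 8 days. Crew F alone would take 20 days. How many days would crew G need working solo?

Combined rate is 1/4 per day.
Known contribution: 1/8 + 1/20 = (5 + 2)/40 = 7/40 per day.
So crew G's rate is 1/4 − 7/40 = 3/40, meaning 40/3 days alone.

40/3 days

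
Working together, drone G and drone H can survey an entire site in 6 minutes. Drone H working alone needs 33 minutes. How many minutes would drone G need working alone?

Combined rate is 1/6 per minute.
Known contribution: 1/33 per minute.
So drone G's rate is 1/6 − 1/33 = 3/22, meaning 22/3 minutes alone.

22/3 minutes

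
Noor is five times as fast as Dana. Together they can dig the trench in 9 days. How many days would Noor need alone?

54/5 days

Let Dana's rate be r; then Noor's rate is 5r, so together (5 + 1)r = 6r = 1/9.
Thus r = 1/54 per day.
Dana alone: 54 days; Noor alone: 54/5 days.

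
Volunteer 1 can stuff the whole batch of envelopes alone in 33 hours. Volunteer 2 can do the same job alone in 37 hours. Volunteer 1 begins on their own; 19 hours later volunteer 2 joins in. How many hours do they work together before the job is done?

37/5 hours

In the first 19 hours volunteer 1 alone does 19/33 of the job, leaving 14/33.
Once everyone is working, combined rate: 1/33 + 1/37 = (37 + 33)/1221 = 70/1221 per hour.
Remaining 14/33 at 70/1221 per hour takes 37/5 hours.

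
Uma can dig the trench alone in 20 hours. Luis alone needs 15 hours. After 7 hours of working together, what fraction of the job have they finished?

49/60

Combined rate: 1/20 + 1/15 = (3 + 4)/60 = 7/60 per hour.
In 7 hours they complete 7·7/60 = 49/60 of the job.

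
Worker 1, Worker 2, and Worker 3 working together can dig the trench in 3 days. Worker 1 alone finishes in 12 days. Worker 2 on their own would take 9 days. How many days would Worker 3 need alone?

Combined rate is 1/3 per day.
Known contribution: 1/12 + 1/9 = (3 + 4)/36 = 7/36 per day.
So Worker 3's rate is 1/3 − 7/36 = 5/36, meaning 36/5 days alone.

36/5 days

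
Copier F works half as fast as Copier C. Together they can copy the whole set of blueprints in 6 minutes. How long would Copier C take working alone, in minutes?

9 minutes

Let Copier C's rate be r; then Copier F's rate is (1/2)r, so together (1/2 + 1)r = (3/2)r = 1/6.
Thus r = 1/9 per minute.
Copier C alone: 9 minutes; Copier F alone: 18 minutes.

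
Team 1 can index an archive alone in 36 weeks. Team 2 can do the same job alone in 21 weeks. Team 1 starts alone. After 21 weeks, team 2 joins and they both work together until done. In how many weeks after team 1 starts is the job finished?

In the first 21 weeks team 1 alone does 21/36 = 7/12 of the job, leaving 5/12.
Once everyone is working, combined rate: 1/36 + 1/21 = (7 + 12)/252 = 19/252 per week.
Remaining 5/12 at 19/252 per week takes 105/19 weeks.
Total from the start = 21 + 105/19 = 504/19 weeks.

504/19 weeks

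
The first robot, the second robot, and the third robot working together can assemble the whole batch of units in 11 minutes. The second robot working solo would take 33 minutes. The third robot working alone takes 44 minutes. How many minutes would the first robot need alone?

132/5 minutes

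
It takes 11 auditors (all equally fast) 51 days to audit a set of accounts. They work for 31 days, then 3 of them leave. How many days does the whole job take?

117/2 days

One auditor does 1/561 of the job per day.
After 31 days with 11 auditors, 31/51 is done (20/51 left).
With 8 auditors the rate is 8/561, so the rest takes 20/51 ÷ 8/561 = 55/2 days.
Total = 31 + 55/2 = 117/2 days.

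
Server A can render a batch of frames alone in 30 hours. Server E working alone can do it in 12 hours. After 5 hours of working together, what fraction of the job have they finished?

Combined rate: 1/30 + 1/12 = (2 + 5)/60 = 7/60 per hour.
In 5 hours they complete 5·7/60 = 7/12 of the job.

7/12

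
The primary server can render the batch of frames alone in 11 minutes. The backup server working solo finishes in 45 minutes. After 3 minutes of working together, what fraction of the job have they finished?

Combined rate: 1/11 + 1/45 = (45 + 11)/495 = 56/495 per minute.
In 3 minutes they complete 3·56/495 = 56/165 of the job.

56/165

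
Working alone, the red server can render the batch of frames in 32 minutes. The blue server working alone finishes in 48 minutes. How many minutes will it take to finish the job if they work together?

With two workers the combined time is the product over the sum: 32·48/(32+48) = 1536/80 = 96/5 minutes.

96/5 minutes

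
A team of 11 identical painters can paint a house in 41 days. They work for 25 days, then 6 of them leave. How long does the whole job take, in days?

301/5 days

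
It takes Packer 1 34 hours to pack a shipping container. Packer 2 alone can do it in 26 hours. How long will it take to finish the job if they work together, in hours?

221/15 hours

With two workers the combined time is the product over the sum: 34·26/(34+26) = 884/60 = 221/15 hours.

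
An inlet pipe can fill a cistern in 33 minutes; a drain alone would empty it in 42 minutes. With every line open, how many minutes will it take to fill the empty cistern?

Net rate = 1/33 − 1/42 = (14 − 11)/462 = 3/462 = 1/154 per minute.
Filling time = 1 ÷ (1/154) = 154 minutes.

154 minutes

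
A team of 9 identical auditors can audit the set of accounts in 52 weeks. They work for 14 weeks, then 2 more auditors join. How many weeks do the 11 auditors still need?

342/11 weeks

One auditor does 1/468 of the job per week.
After 14 weeks with 9 auditors, 7/26 is done (19/26 left).
With 11 auditors the rate is 11/468, so the rest takes 19/26 ÷ 11/468 = 342/11 weeks.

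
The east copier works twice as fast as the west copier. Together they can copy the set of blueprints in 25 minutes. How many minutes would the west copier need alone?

75 minutes

Let the west copier's rate be r; then the east copier's rate is 2r, so together (2 + 1)r = 3r = 1/25.
Thus r = 1/75 per minute.
The west copier alone: 75 minutes; the east copier alone: 75/2 minutes.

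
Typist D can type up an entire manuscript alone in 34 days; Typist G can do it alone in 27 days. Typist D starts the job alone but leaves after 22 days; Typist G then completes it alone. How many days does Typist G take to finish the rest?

162/17 days

In 22 days Typist D does 22/34 = 11/17 of the job, leaving 6/17.
Typist G works at 1/27 per day, so finishing takes 6/17 ÷ 1/27 = 162/17 days.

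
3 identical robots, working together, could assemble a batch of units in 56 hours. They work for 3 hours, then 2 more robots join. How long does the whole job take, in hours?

One robot does 1/168 of the job per hour.
After 3 hours with 3 robots, 3/56 is done (53/56 left).
With 5 robots the rate is 5/168, so the rest takes 53/56 ÷ 5/168 = 159/5 hours.
Total = 3 + 159/5 = 174/5 hours.

174/5 hours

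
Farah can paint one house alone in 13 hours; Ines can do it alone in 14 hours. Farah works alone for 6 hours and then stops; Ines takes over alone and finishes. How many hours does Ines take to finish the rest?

In 6 hours Farah does 6/13 of the job, leaving 7/13.
Ines works at 1/14 per hour, so finishing takes 7/13 ÷ 1/14 = 98/13 hours.

98/13 hours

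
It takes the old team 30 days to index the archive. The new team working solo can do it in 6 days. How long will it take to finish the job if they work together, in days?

5 days

Combined rate: 1/30 + 1/6 = (1 + 5)/30 = 6/30 = 1/5 per day.
Time = 1 ÷ (1/5) = 5 days.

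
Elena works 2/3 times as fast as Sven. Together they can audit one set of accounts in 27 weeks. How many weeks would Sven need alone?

45 weeks

Let Sven's rate be r; then Elena's rate is (2/3)r, so together (2/3 + 1)r = (5/3)r = 1/27.
Thus r = 1/45 per week.
Sven alone: 45 weeks; Elena alone: 135/2 weeks.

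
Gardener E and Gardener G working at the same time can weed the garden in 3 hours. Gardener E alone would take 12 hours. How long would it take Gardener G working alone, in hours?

4 hours

Combined rate is 1/3 per hour.
Known contribution: 1/12 per hour.
So Gardener G's rate is 1/3 − 1/12 = 1/4, meaning 4 hours alone.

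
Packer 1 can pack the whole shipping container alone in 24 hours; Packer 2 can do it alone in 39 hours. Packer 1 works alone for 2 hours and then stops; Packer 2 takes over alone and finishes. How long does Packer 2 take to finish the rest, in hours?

143/4 hours

In 2 hours Packer 1 does 2/24 = 1/12 of the job, leaving 11/12.
Packer 2 works at 1/39 per hour, so finishing takes 11/12 ÷ 1/39 = 143/4 hours.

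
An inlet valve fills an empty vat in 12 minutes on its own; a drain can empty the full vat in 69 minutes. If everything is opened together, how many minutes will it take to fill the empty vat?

Net rate = 1/12 − 1/69 = (23 − 4)/276 = 19/276 per minute.
Filling time = 1 ÷ (19/276) = 276/19 minutes.

276/19 minutes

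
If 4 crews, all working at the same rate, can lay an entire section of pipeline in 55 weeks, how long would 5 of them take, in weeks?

Total work is 4·55 = 220 crew-weeks.
With 5 crews: 220/5 = 44 weeks.

44 weeks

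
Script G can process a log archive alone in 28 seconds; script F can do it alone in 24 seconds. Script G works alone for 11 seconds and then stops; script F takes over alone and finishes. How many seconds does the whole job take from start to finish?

In 11 seconds script G does 11/28 of the job, leaving 17/28.
Script F works at 1/24 per second, so finishing takes 17/28 ÷ 1/24 = 102/7 seconds.
Total time = 11 + 102/7 = 179/7 seconds.

179/7 seconds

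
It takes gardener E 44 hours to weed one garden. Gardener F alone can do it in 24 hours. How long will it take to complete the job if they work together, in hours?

264/17 hours

Combined rate: 1/44 + 1/24 = (6 + 11)/264 = 17/264 per hour.
Time = 1 ÷ (17/264) = 264/17 hours.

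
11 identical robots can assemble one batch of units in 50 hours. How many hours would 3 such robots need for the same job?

Total work is 11·50 = 550 robot-hours.
With 3 robots: 550/3 hours.

550/3 hours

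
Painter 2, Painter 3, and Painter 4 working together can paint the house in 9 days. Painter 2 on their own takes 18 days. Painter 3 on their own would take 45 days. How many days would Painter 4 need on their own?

30 days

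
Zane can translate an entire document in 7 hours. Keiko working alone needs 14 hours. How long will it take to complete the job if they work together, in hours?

14/3 hours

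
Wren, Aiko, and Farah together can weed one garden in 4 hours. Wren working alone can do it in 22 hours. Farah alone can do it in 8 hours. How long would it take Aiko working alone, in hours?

88/7 hours

Combined rate is 1/4 per hour.
Known contribution: 1/22 + 1/8 = (4 + 11)/88 = 15/88 per hour.
So Aiko's rate is 1/4 − 15/88 = 7/88, meaning 88/7 hours alone.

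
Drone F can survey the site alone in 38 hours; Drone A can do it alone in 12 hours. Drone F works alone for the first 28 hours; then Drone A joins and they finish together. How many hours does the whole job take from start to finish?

In 28 hours Drone F does 28/38 = 14/19 of the job, leaving 5/19.
Drone F and Drone A together work at 25/228 per hour, so finishing takes 5/19 ÷ 25/228 = 12/5 hours.
Total time = 28 + 12/5 = 152/5 hours.

152/5 hours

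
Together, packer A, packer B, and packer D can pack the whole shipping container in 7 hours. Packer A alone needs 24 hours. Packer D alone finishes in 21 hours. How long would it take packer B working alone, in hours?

56/3 hours

Combined rate is 1/7 per hour.
Known contribution: 1/24 + 1/21 = (7 + 8)/168 = 15/168 = 5/56 per hour.
So packer B's rate is 1/7 − 5/56 = 3/56, meaning 56/3 hours alone.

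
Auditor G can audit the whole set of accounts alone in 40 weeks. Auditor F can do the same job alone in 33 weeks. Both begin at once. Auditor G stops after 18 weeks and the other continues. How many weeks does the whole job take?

363/20 weeks

In the first 18 weeks the combined rate is 73/1320, so 219/220 of the job is done, leaving 1/220.
After auditor G leaves the rate is 1/33 per week; the remaining 1/220 takes 3/20 weeks.
Total = 18 + 3/20 = 363/20 weeks.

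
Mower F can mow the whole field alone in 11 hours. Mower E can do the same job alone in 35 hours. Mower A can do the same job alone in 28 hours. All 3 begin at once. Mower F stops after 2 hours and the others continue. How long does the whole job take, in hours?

In the first 2 hours the combined rate is 239/1540, so 239/770 of the job is done, leaving 531/770.
After Mower F leaves the rate is 9/140 per hour; the remaining 531/770 takes 118/11 hours.
Total = 2 + 118/11 = 140/11 hours.

140/11 hours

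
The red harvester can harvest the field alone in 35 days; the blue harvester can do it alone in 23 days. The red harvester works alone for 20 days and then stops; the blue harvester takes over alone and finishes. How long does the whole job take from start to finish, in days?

In 20 days the red harvester does 20/35 = 4/7 of the job, leaving 3/7.
The blue harvester works at 1/23 per day, so finishing takes 3/7 ÷ 1/23 = 69/7 days.
Total time = 20 + 69/7 = 209/7 days.

209/7 days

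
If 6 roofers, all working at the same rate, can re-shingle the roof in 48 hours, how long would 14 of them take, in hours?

144/7 hours

Total work is 6·48 = 288 roofer-hours.
With 14 roofers: 288/14 = 144/7 hours.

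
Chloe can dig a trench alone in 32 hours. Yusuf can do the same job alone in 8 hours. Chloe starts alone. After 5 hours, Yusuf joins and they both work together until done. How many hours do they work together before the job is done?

27/5 hours

In the first 5 hours Chloe alone does 5/32 of the job, leaving 27/32.
Once everyone is working, combined rate: 1/32 + 1/8 = (1 + 4)/32 = 5/32 per hour.
Remaining 27/32 at 5/32 per hour takes 27/5 hours.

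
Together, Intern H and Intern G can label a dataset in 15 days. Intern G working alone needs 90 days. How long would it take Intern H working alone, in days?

Combined rate is 1/15 per day.
Known contribution: 1/90 per day.
So Intern H's rate is 1/15 − 1/90 = 1/18, meaning 18 days alone.

18 days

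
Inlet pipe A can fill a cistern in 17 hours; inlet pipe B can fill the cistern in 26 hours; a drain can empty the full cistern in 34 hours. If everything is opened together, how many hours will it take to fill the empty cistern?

221/15 hours

Net rate = 1/17 + 1/26 − 1/34 = (26 + 17 − 13)/442 = 30/442 = 15/221 per hour.
Filling time = 1 ÷ (15/221) = 221/15 hours.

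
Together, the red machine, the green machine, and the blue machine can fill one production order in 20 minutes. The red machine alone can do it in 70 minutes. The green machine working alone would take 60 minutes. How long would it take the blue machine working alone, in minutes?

Combined rate is 1/20 per minute.
Known contribution: 1/70 + 1/60 = (6 + 7)/420 = 13/420 per minute.
So the blue machine's rate is 1/20 − 13/420 = 2/105, meaning 105/2 minutes alone.

105/2 minutes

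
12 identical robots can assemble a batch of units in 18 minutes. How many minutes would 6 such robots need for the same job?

36 minutes

Total work is 12·18 = 216 robot-minutes.
With 6 robots: 216/6 = 36 minutes.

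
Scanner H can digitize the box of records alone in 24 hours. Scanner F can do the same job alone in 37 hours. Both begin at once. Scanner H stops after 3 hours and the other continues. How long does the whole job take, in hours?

259/8 hours

In the first 3 hours the combined rate is 61/888, so 61/296 of the job is done, leaving 235/296.
After Scanner H leaves the rate is 1/37 per hour; the remaining 235/296 takes 235/8 hours.
Total = 3 + 235/8 = 259/8 hours.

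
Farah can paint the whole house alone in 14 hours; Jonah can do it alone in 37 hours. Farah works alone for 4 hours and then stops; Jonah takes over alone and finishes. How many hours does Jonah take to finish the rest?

185/7 hours

In 4 hours Farah does 4/14 = 2/7 of the job, leaving 5/7.
Jonah works at 1/37 per hour, so finishing takes 5/7 ÷ 1/37 = 185/7 hours.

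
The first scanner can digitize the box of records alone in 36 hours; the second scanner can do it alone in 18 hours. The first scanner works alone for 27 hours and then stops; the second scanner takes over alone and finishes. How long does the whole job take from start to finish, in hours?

In 27 hours the first scanner does 27/36 = 3/4 of the job, leaving 1/4.
The second scanner works at 1/18 per hour, so finishing takes 1/4 ÷ 1/18 = 9/2 hours.
Total time = 27 + 9/2 = 63/2 hours.

63/2 hours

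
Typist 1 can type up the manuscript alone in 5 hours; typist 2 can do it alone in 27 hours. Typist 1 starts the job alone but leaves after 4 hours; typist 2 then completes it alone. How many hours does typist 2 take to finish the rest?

27/5 hours

In 4 hours typist 1 does 4/5 of the job, leaving 1/5.
Typist 2 works at 1/27 per hour, so finishing takes 1/5 ÷ 1/27 = 27/5 hours.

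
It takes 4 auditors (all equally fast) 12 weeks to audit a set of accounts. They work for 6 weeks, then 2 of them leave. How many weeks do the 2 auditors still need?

One auditor does 1/48 of the job per week.
After 6 weeks with 4 auditors, 1/2 is done (1/2 left).
With 2 auditors the rate is 2/48 = 1/24, so the rest takes 1/2 ÷ 1/24 = 12 weeks.

12 weeks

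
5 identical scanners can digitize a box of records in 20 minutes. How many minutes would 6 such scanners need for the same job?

50/3 minutes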